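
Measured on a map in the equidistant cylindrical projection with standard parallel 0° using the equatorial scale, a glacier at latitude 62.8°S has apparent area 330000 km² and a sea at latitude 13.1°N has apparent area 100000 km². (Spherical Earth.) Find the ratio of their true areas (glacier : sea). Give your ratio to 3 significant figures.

1.55

On the plate carrée, areal scale = h·k = 1 × sec φ, so true area = apparent × cos φ.
True area of glacier: 330000 × cos(62.8°) = 330000 × 0.4571 = 150800 km².
True area of sea: 100000 × cos(13.1°) = 100000 × 0.9740 = 97400 km².
Ratio = 150800 / 97400 ≈ 1.55.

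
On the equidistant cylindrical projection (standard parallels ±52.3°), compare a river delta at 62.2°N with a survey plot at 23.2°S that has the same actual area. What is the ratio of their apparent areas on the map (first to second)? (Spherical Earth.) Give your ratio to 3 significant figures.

1.97

The equidistant cylindrical projection with φ₀ = 52.3° has h = 1 (meridians true) and k = cos φ₀ / cos φ along parallels.
Areal scale at 62.2°: h·k = 1.000 × 1.311 = 1.311.
Areal scale at 23.2°: h·k = 1.000 × 0.6653 = 0.6653.
Ratio = 1.311/0.6653 ≈ 1.97.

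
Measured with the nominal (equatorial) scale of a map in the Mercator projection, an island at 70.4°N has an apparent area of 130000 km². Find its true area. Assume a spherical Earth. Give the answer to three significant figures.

14600 km²

The Mercator projection is conformal; its linear scale factor is the same in every direction and equals sec φ = 1/cos φ.
Areal scale = k² = sec²φ = 1/cos²(70.4°) = 1/0.3355² = 8.887.
True area = apparent / (areal scale) = 130000 / 8.887 ≈ 14600 km².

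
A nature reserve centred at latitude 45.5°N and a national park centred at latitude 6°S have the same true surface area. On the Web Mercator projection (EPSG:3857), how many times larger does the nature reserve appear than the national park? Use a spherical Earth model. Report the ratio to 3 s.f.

2.01

On Mercator, area is exaggerated by sec²φ = 1/cos²φ.
At 45.5°: sec²(45.5°) = 1/0.7009² = 2.036.
At 6°: sec²(6°) = 1/0.9945² = 1.011.
Ratio = 2.036/1.011 = cos²(6°)/cos²(45.5°) ≈ 2.01.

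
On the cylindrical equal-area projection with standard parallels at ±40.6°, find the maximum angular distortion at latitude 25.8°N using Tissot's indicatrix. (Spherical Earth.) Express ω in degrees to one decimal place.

For cylindrical equal-area with standard parallel φ₀, h = cos φ / cos φ₀ and k = cos φ₀ / cos φ, so h·k = 1.
At 25.8°: h = 1.186, k = 0.8433; principal scales a = 1.186, b = 0.8433.
sin(ω/2) = (a − b)/(a + b) = 0.3424/2.029 = 0.1688, so ω = 2 arcsin(0.1688) ≈ 19.4°.

19.4°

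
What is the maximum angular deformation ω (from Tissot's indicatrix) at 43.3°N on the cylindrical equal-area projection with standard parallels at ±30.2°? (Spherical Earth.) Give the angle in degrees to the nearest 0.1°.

19.6°

A cylindrical equal-area projection with standard parallel φ₀ has meridian scale h = cos φ / cos φ₀ and parallel scale k = cos φ₀ / cos φ (so areas are preserved, h·k = 1).
At 43.3°: h = 0.8421, k = 1.188; principal scales a = 1.188, b = 0.8421.
sin(ω/2) = (a − b)/(a + b) = 0.3455/2.030 = 0.1702, so ω = 2 arcsin(0.1702) ≈ 19.6°.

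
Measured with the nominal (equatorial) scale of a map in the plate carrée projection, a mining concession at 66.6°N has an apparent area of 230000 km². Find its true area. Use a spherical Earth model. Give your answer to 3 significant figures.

91300 km²

Plate carrée maps x = Rλ, y = Rφ. The meridian scale is h = 1 and the parallel scale is k = 1/cos φ = sec φ.
Areal scale = h·k = 1 × sec φ; at 66.6°, h = 1.000, k = 2.518, so h·k = 2.518.
True area = apparent / (areal scale) = 230000 / 2.518 ≈ 91300 km².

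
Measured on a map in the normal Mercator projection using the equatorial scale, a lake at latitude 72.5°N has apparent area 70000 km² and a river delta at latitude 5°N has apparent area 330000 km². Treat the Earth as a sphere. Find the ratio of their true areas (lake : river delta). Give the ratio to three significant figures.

0.0193

Mercator's areal exaggeration is sec²φ; hence true area = (apparent area) · cos²φ.
True area of lake: 70000 × cos²(72.5°) = 70000 × 0.09042 = 6330 km².
True area of river delta: 330000 × cos²(5°) = 330000 × 0.9924 = 327500 km².
Ratio = 6330 / 327500 ≈ 0.0193.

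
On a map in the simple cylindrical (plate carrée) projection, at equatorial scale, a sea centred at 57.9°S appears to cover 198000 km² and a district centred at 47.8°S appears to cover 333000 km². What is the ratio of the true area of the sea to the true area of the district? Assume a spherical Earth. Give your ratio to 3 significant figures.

On the plate carrée, areal scale = h·k = 1 × sec φ, so true area = apparent × cos φ.
True area of sea: 198000 × cos(57.9°) = 198000 × 0.5314 = 105200 km².
True area of district: 333000 × cos(47.8°) = 333000 × 0.6717 = 223700 km².
Ratio = 105200 / 223700 ≈ 0.470.

0.470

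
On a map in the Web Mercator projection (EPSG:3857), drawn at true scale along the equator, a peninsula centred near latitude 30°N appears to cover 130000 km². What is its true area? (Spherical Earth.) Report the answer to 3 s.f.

For Mercator, h = k = sec φ (a conformal cylindrical projection has a single point scale, 1/cos φ).
Areal scale = k² = sec²φ = 1/cos²(30°) = 1/0.8660² = 1.333.
True area = apparent / (areal scale) = 130000 / 1.333 ≈ 97500 km².

97500 km²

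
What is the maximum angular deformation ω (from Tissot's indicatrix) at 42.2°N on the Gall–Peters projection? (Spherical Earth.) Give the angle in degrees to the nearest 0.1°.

Gall–Peters is a cylindrical equal-area projection with standard parallels at ±45°. A cylindrical equal-area projection with standard parallel φ₀ has meridian scale h = cos φ / cos φ₀ and parallel scale k = cos φ₀ / cos φ (so areas are preserved, h·k = 1).
At 42.2°: h = 1.048, k = 0.9545; principal scales a = 1.048, b = 0.9545.
sin(ω/2) = (a − b)/(a + b) = 0.09314/2.002 = 0.04652, so ω = 2 arcsin(0.04652) ≈ 5.3°.

5.3°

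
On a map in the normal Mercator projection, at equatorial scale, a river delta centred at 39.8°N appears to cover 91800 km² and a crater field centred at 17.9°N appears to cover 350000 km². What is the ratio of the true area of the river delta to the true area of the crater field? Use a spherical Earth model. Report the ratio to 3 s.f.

On Mercator the areal scale is sec²φ, so true area = apparent × cos²φ.
True area of river delta: 91800 × cos²(39.8°) = 91800 × 0.5903 = 54190 km².
True area of crater field: 350000 × cos²(17.9°) = 350000 × 0.9055 = 316900 km².
Ratio = 54190 / 316900 ≈ 0.171.

0.171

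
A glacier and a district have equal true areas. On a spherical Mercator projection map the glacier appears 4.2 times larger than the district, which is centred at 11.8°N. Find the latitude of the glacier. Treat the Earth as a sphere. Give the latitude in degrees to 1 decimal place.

On Mercator, (apparent₁)/(apparent₂) = sec²φ₁ / sec²φ₂ when true areas are equal.
cos²φ₂ / cos²φ₁ = 4.2  ⇒  cos φ₁ = cos 11.8° / √4.2 = 0.9789/2.049 = 0.4776.
φ₁ = arccos(0.4776) ≈ 61.5°.

61.5°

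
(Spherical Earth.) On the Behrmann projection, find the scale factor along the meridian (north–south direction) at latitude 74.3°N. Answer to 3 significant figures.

The Behrmann projection is cylindrical equal-area with φ₀ = 30°. For cylindrical equal-area with standard parallel φ₀, h = cos φ / cos φ₀ and k = cos φ₀ / cos φ, so h·k = 1.
h = cos 74.3° / cos 30° = 0.2706/0.8660 = 0.3125.

0.312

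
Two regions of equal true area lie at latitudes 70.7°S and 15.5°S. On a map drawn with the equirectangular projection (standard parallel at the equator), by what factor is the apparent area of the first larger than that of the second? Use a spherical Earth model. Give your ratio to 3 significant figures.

2.92

Plate carrée maps x = Rλ, y = Rφ. The meridian scale is h = 1 and the parallel scale is k = 1/cos φ = sec φ.
Areal scale at 70.7°: h·k = 1.000 × 3.026 = 3.026.
Areal scale at 15.5°: h·k = 1.000 × 1.038 = 1.038.
Ratio = 3.026/1.038 ≈ 2.92.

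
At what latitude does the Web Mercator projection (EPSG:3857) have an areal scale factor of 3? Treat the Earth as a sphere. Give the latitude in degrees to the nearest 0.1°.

Mercator areal scale is sec²φ.
sec²φ = 3  ⇒  cos²φ = 0.3333  ⇒  cos φ = 0.5774.
φ = arccos(0.5774) ≈ 54.7°.

54.7°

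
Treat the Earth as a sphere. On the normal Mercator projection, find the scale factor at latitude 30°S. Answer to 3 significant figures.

1.15

For Mercator, h = k = sec φ (a conformal cylindrical projection has a single point scale, 1/cos φ).
k = 1/cos 30° = 1/0.8660 = 1.155.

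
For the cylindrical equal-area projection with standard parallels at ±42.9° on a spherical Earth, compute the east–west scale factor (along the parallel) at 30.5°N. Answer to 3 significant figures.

0.850

Cylindrical equal-area (φ₀ = 42.9°): h = cos φ / cos 42.9° along meridians, k = cos 42.9° / cos φ along parallels; h·k = 1.
k = cos 42.9° / cos 30.5° = 0.7325/0.8616 = 0.8502.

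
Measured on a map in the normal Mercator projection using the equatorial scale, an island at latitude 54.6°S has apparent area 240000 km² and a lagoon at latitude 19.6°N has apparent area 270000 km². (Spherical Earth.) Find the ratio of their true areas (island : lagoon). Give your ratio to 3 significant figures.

Mercator's areal exaggeration is sec²φ; hence true area = (apparent area) · cos²φ.
True area of island: 240000 × cos²(54.6°) = 240000 × 0.3356 = 80540 km².
True area of lagoon: 270000 × cos²(19.6°) = 270000 × 0.8875 = 239600 km².
Ratio = 80540 / 239600 ≈ 0.336.

0.336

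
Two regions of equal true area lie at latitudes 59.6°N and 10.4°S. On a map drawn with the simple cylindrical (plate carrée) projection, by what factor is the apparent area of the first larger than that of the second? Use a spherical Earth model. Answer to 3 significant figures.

1.94

For the equirectangular projection with φ₀ = 0 (plate carrée), h = 1 along meridians and k = sec φ along parallels.
Areal scale at 59.6°: h·k = 1.000 × 1.976 = 1.976.
Areal scale at 10.4°: h·k = 1.000 × 1.017 = 1.017.
Ratio = 1.976/1.017 ≈ 1.94.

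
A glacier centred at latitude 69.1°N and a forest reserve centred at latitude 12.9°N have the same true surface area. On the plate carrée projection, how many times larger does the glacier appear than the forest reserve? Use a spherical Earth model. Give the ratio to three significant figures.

In the plate carrée (x = Rλ, y = Rφ), meridians are true-scale (h = 1) and parallels are stretched by k = sec φ.
Areal scale at 69.1°: h·k = 1.000 × 2.803 = 2.803.
Areal scale at 12.9°: h·k = 1.000 × 1.026 = 1.026.
Ratio = 2.803/1.026 ≈ 2.73.

2.73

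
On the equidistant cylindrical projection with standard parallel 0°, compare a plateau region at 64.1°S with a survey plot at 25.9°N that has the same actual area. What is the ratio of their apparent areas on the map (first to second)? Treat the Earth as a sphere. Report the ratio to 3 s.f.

In the plate carrée (x = Rλ, y = Rφ), meridians are true-scale (h = 1) and parallels are stretched by k = sec φ.
Areal scale at 64.1°: h·k = 1.000 × 2.289 = 2.289.
Areal scale at 25.9°: h·k = 1.000 × 1.112 = 1.112.
Ratio = 2.289/1.112 ≈ 2.06.

2.06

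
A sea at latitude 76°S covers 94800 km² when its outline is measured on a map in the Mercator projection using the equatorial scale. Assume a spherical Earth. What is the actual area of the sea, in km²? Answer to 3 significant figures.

The Mercator projection is conformal; its linear scale factor is the same in every direction and equals sec φ = 1/cos φ.
Areal scale = k² = sec²φ = 1/cos²(76°) = 1/0.2419² = 17.09.
True area = apparent / (areal scale) = 94800 / 17.09 ≈ 5550 km².

5550 km²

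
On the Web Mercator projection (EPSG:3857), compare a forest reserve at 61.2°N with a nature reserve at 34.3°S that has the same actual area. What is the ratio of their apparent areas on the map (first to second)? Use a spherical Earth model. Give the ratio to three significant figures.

2.94

Mercator is conformal with k = sec φ, so areal scale = k² = sec²φ.
At 61.2°: sec²(61.2°) = 1/0.4818² = 4.309.
At 34.3°: sec²(34.3°) = 1/0.8261² = 1.465.
Ratio = 4.309/1.465 = cos²(34.3°)/cos²(61.2°) ≈ 2.94.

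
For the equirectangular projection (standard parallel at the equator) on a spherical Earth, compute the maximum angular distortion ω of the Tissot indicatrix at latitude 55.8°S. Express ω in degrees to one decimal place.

32.6°

Plate carrée maps x = Rλ, y = Rφ. The meridian scale is h = 1 and the parallel scale is k = 1/cos φ = sec φ.
At 55.8°: h = 1.000, k = 1.779; principal scales a = 1.779, b = 1.000.
sin(ω/2) = (a − b)/(a + b) = 0.7791/2.779 = 0.2803, so ω = 2 arcsin(0.2803) ≈ 32.6°.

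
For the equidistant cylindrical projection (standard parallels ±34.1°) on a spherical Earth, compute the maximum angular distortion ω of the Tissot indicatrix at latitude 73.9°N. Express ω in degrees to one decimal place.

In the equirectangular projection with standard parallel φ₀ = 34.1° (x = Rλ cos φ₀, y = Rφ), meridians are true-scale (h = 1) and the parallel scale is k = cos φ₀ / cos φ.
At 73.9°: h = 1.000, k = 2.986; principal scales a = 2.986, b = 1.000.
sin(ω/2) = (a − b)/(a + b) = 1.986/3.986 = 0.4982, so ω = 2 arcsin(0.4982) ≈ 59.8°.

59.8°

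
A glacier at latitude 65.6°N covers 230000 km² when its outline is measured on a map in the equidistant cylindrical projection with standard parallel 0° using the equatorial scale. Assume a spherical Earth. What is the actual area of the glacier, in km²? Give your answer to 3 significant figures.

For the equirectangular projection with φ₀ = 0 (plate carrée), h = 1 along meridians and k = sec φ along parallels.
Areal scale = h·k = 1 × sec φ; at 65.6°, h = 1.000, k = 2.421, so h·k = 2.421.
True area = apparent / (areal scale) = 230000 / 2.421 ≈ 95000 km².

95000 km²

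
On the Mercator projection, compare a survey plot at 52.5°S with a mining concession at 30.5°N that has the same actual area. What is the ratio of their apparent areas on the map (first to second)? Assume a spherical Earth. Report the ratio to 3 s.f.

2.00

Mercator areal scale is sec²φ.
At 52.5°: sec²(52.5°) = 1/0.6088² = 2.698.
At 30.5°: sec²(30.5°) = 1/0.8616² = 1.347.
Ratio = 2.698/1.347 = cos²(30.5°)/cos²(52.5°) ≈ 2.00.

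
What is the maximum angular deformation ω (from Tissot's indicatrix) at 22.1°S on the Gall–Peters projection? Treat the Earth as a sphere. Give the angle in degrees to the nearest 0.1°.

Gall–Peters is a cylindrical equal-area projection with standard parallels at ±45°. Cylindrical equal-area (φ₀ = 45°): h = cos φ / cos 45° along meridians, k = cos 45° / cos φ along parallels; h·k = 1.
At 22.1°: h = 1.310, k = 0.7632; principal scales a = 1.310, b = 0.7632.
sin(ω/2) = (a − b)/(a + b) = 0.5471/2.073 = 0.2639, so ω = 2 arcsin(0.2639) ≈ 30.6°.

30.6°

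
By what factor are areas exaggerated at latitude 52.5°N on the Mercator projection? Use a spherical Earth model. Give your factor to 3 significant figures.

2.70

Mercator is conformal, so the point scale is isotropic: h = k = sec φ = 1/cos φ.
Areal scale = k² = sec²φ = 1/cos²(52.5°) = 1/0.6088² = 2.698.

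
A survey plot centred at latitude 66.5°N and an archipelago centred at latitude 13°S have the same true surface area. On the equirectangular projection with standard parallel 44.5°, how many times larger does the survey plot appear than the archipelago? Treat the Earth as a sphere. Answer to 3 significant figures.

2.44

In the equirectangular projection with standard parallel φ₀ = 44.5° (x = Rλ cos φ₀, y = Rφ), meridians are true-scale (h = 1) and the parallel scale is k = cos φ₀ / cos φ.
Areal scale at 66.5°: h·k = 1.000 × 1.789 = 1.789.
Areal scale at 13°: h·k = 1.000 × 0.7320 = 0.7320.
Ratio = 1.789/0.7320 ≈ 2.44.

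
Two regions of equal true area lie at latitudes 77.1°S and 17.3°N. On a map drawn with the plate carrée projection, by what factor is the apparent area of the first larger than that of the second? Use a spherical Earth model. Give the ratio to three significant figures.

4.28

For the equirectangular projection with φ₀ = 0 (plate carrée), h = 1 along meridians and k = sec φ along parallels.
Areal scale at 77.1°: h·k = 1.000 × 4.479 = 4.479.
Areal scale at 17.3°: h·k = 1.000 × 1.047 = 1.047.
Ratio = 4.479/1.047 ≈ 4.28.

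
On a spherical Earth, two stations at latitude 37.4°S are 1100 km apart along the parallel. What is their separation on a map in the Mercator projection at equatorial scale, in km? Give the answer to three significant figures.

For Mercator, h = k = sec φ (a conformal cylindrical projection has a single point scale, 1/cos φ).
Along the parallel, k = sec 37.4° = 1/0.7944 = 1.259.
Map distance = 1100 × 1.259 ≈ 1380 km.

1380 km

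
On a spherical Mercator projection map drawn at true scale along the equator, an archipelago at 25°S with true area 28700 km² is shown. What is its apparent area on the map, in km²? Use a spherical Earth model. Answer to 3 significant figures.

Mercator is conformal, so the point scale is isotropic: h = k = sec φ = 1/cos φ.
Areal scale = k² = sec²φ = 1/cos²(25°) = 1/0.9063² = 1.217.
Apparent area = 28700 × 1.217 ≈ 34900 km².

34900 km²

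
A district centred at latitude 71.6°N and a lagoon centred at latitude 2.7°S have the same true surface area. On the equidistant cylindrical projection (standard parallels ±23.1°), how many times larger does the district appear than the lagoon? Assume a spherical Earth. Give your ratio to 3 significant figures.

3.16

In the equirectangular projection with standard parallel φ₀ = 23.1° (x = Rλ cos φ₀, y = Rφ), meridians are true-scale (h = 1) and the parallel scale is k = cos φ₀ / cos φ.
Areal scale at 71.6°: h·k = 1.000 × 2.914 = 2.914.
Areal scale at 2.7°: h·k = 1.000 × 0.9208 = 0.9208.
Ratio = 2.914/0.9208 ≈ 3.16.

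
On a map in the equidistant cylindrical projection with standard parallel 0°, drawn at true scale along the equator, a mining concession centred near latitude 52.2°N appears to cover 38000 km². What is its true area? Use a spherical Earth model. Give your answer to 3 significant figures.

23300 km²

In the plate carrée (x = Rλ, y = Rφ), meridians are true-scale (h = 1) and parallels are stretched by k = sec φ.
Areal scale = h·k = 1 × sec φ; at 52.2°, h = 1.000, k = 1.632, so h·k = 1.632.
True area = apparent / (areal scale) = 38000 / 1.632 ≈ 23300 km².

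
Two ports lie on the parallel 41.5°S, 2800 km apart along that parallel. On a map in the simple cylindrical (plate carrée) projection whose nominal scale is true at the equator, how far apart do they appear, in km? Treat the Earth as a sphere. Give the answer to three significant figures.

3740 km

Plate carrée maps x = Rλ, y = Rφ. The meridian scale is h = 1 and the parallel scale is k = 1/cos φ = sec φ.
Along the parallel, k = sec 41.5° = 1/0.7490 = 1.335.
Map distance = 2800 × 1.335 ≈ 3740 km.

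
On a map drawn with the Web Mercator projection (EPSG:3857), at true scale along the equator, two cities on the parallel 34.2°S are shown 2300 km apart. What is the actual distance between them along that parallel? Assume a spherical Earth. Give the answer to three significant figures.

1900 km

For Mercator, h = k = sec φ (a conformal cylindrical projection has a single point scale, 1/cos φ).
Along the parallel at 34.2°, map distances are exaggerated by k = sec 34.2° = 1.209.
True distance = 2300 / 1.209 = 2300 × cos 34.2° ≈ 1900 km.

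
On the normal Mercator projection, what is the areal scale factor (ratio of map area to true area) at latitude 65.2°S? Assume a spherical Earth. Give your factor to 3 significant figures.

The Mercator projection is conformal; its linear scale factor is the same in every direction and equals sec φ = 1/cos φ.
Areal scale = k² = sec²φ = 1/cos²(65.2°) = 1/0.4195² = 5.684.

5.68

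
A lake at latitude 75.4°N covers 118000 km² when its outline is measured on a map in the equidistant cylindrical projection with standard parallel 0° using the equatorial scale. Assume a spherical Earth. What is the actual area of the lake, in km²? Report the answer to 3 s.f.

29700 km²

In the plate carrée (x = Rλ, y = Rφ), meridians are true-scale (h = 1) and parallels are stretched by k = sec φ.
Areal scale = h·k = 1 × sec φ; at 75.4°, h = 1.000, k = 3.967, so h·k = 3.967.
True area = apparent / (areal scale) = 118000 / 3.967 ≈ 29700 km².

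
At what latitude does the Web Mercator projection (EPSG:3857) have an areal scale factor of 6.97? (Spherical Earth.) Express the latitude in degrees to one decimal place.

67.7°

Mercator areal scale is sec²φ.
sec²φ = 6.97  ⇒  cos²φ = 0.1435  ⇒  cos φ = 0.3788.
φ = arccos(0.3788) ≈ 67.7°.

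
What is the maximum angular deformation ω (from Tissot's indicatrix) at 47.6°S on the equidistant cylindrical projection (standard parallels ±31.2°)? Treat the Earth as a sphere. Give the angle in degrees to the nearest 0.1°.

In the equirectangular projection with standard parallel φ₀ = 31.2° (x = Rλ cos φ₀, y = Rφ), meridians are true-scale (h = 1) and the parallel scale is k = cos φ₀ / cos φ.
At 47.6°: h = 1.000, k = 1.269; principal scales a = 1.269, b = 1.000.
sin(ω/2) = (a − b)/(a + b) = 0.2685/2.269 = 0.1184, so ω = 2 arcsin(0.1184) ≈ 13.6°.

13.6°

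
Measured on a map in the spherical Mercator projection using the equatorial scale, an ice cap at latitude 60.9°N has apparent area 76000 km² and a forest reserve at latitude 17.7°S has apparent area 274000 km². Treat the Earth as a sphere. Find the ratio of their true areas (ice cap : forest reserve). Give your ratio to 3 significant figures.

0.0723

Mercator's areal exaggeration is sec²φ; hence true area = (apparent area) · cos²φ.
True area of ice cap: 76000 × cos²(60.9°) = 76000 × 0.2365 = 17980 km².
True area of forest reserve: 274000 × cos²(17.7°) = 274000 × 0.9076 = 248700 km².
Ratio = 17980 / 248700 ≈ 0.0723.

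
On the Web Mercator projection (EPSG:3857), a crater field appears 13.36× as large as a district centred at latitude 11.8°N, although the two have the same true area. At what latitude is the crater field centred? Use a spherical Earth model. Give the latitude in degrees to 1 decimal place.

For equal true areas on Mercator, apparent areas scale as sec²φ, so the ratio is cos²φ₂ / cos²φ₁.
cos²φ₂ / cos²φ₁ = 13.36  ⇒  cos φ₁ = cos 11.8° / √13.36 = 0.9789/3.655 = 0.2678.
φ₁ = arccos(0.2678) ≈ 74.5°.

74.5°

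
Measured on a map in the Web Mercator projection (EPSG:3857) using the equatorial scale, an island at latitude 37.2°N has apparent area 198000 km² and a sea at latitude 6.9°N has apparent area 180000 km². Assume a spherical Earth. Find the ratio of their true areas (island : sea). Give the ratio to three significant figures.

0.708

On Mercator the areal scale is sec²φ, so true area = apparent × cos²φ.
True area of island: 198000 × cos²(37.2°) = 198000 × 0.6345 = 125600 km².
True area of sea: 180000 × cos²(6.9°) = 180000 × 0.9856 = 177400 km².
Ratio = 125600 / 177400 ≈ 0.708.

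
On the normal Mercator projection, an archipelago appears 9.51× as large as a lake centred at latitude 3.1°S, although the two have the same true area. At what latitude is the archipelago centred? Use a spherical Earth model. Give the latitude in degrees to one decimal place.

71.1°

On Mercator, (apparent₁)/(apparent₂) = sec²φ₁ / sec²φ₂ when true areas are equal.
cos²φ₂ / cos²φ₁ = 9.51  ⇒  cos φ₁ = cos 3.1° / √9.51 = 0.9985/3.084 = 0.3238.
φ₁ = arccos(0.3238) ≈ 71.1°.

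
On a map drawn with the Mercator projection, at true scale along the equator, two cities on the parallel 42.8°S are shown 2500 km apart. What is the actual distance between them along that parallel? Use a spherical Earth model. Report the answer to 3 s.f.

The Mercator projection is conformal; its linear scale factor is the same in every direction and equals sec φ = 1/cos φ.
Along the parallel at 42.8°, map distances are exaggerated by k = sec 42.8° = 1.363.
True distance = 2500 / 1.363 = 2500 × cos 42.8° ≈ 1830 km.

1830 km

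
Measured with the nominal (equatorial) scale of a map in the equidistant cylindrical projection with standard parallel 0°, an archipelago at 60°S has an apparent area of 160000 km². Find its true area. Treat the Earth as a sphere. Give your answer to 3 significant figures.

80000 km²

Plate carrée maps x = Rλ, y = Rφ. The meridian scale is h = 1 and the parallel scale is k = 1/cos φ = sec φ.
Areal scale = h·k = 1 × sec φ; at 60°, h = 1.000, k = 2.000, so h·k = 2.000.
True area = apparent / (areal scale) = 160000 / 2.000 ≈ 80000 km².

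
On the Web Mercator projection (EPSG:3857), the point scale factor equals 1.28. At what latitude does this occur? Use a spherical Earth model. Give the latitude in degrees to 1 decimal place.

38.6°

Mercator scale is k = sec φ = 1/cos φ.
1/cos φ = 1.28  ⇒  cos φ = 0.7812  ⇒  φ = arccos(0.7812) ≈ 38.6°.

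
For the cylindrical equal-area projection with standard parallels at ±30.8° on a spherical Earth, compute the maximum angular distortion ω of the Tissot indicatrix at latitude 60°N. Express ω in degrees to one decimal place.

59.2°

A cylindrical equal-area projection with standard parallel φ₀ has meridian scale h = cos φ / cos φ₀ and parallel scale k = cos φ₀ / cos φ (so areas are preserved, h·k = 1).
At 60°: h = 0.5821, k = 1.718; principal scales a = 1.718, b = 0.5821.
sin(ω/2) = (a − b)/(a + b) = 1.136/2.300 = 0.4938, so ω = 2 arcsin(0.4938) ≈ 59.2°.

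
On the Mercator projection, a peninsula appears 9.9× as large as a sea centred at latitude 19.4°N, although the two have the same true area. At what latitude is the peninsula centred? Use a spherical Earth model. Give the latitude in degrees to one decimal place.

For equal true areas on Mercator, apparent areas scale as sec²φ, so the ratio is cos²φ₂ / cos²φ₁.
cos²φ₂ / cos²φ₁ = 9.9  ⇒  cos φ₁ = cos 19.4° / √9.9 = 0.9432/3.146 = 0.2998.
φ₁ = arccos(0.2998) ≈ 72.6°.

72.6°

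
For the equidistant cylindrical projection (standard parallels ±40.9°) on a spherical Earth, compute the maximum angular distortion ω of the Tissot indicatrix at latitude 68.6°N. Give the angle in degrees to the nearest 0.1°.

The equidistant cylindrical projection with φ₀ = 40.9° has h = 1 (meridians true) and k = cos φ₀ / cos φ along parallels.
At 68.6°: h = 1.000, k = 2.072; principal scales a = 2.072, b = 1.000.
sin(ω/2) = (a − b)/(a + b) = 1.072/3.072 = 0.3489, so ω = 2 arcsin(0.3489) ≈ 40.8°.

40.8°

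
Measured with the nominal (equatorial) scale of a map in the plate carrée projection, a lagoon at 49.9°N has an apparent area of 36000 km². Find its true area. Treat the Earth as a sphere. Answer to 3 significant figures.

In the plate carrée (x = Rλ, y = Rφ), meridians are true-scale (h = 1) and parallels are stretched by k = sec φ.
Areal scale = h·k = 1 × sec φ; at 49.9°, h = 1.000, k = 1.552, so h·k = 1.552.
True area = apparent / (areal scale) = 36000 / 1.552 ≈ 23200 km².

23200 km²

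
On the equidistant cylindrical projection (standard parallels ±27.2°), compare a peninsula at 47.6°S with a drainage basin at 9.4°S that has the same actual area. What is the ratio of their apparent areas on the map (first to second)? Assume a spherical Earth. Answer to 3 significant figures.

1.46

With standard parallel φ₀ = 27.2°, the equirectangular projection gives x = Rλ cos φ₀, y = Rφ, so h = 1 and k = cos 27.2° / cos φ.
Areal scale at 47.6°: h·k = 1.000 × 1.319 = 1.319.
Areal scale at 9.4°: h·k = 1.000 × 0.9015 = 0.9015.
Ratio = 1.319/0.9015 ≈ 1.46.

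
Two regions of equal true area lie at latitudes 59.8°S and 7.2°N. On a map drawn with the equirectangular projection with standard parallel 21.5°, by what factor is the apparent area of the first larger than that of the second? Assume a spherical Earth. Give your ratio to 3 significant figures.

With standard parallel φ₀ = 21.5°, the equirectangular projection gives x = Rλ cos φ₀, y = Rφ, so h = 1 and k = cos 21.5° / cos φ.
Areal scale at 59.8°: h·k = 1.000 × 1.850 = 1.850.
Areal scale at 7.2°: h·k = 1.000 × 0.9378 = 0.9378.
Ratio = 1.850/0.9378 ≈ 1.97.

1.97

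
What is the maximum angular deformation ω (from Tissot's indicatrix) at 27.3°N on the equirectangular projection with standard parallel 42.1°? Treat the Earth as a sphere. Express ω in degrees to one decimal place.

10.3°

In the equirectangular projection with standard parallel φ₀ = 42.1° (x = Rλ cos φ₀, y = Rφ), meridians are true-scale (h = 1) and the parallel scale is k = cos φ₀ / cos φ.
At 27.3°: h = 1.000, k = 0.8350; principal scales a = 1.000, b = 0.8350.
sin(ω/2) = (a − b)/(a + b) = 0.1650/1.835 = 0.08993, so ω = 2 arcsin(0.08993) ≈ 10.3°.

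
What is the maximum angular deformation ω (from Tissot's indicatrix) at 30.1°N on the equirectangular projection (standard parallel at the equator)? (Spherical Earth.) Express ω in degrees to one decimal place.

8.3°

In the plate carrée (x = Rλ, y = Rφ), meridians are true-scale (h = 1) and parallels are stretched by k = sec φ.
At 30.1°: h = 1.000, k = 1.156; principal scales a = 1.156, b = 1.000.
sin(ω/2) = (a − b)/(a + b) = 0.1559/2.156 = 0.07230, so ω = 2 arcsin(0.07230) ≈ 8.3°.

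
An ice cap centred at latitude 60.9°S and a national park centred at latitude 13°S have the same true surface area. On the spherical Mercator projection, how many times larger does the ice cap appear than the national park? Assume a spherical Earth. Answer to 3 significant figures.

Mercator is conformal with k = sec φ, so areal scale = k² = sec²φ.
At 60.9°: sec²(60.9°) = 1/0.4863² = 4.228.
At 13°: sec²(13°) = 1/0.9744² = 1.053.
Ratio = 4.228/1.053 = cos²(13°)/cos²(60.9°) ≈ 4.01.

4.01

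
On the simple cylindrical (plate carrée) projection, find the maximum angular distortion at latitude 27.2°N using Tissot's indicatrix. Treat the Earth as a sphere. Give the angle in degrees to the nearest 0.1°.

Plate carrée maps x = Rλ, y = Rφ. The meridian scale is h = 1 and the parallel scale is k = 1/cos φ = sec φ.
At 27.2°: h = 1.000, k = 1.124; principal scales a = 1.124, b = 1.000.
sin(ω/2) = (a − b)/(a + b) = 0.1243/2.124 = 0.05853, so ω = 2 arcsin(0.05853) ≈ 6.7°.

6.7°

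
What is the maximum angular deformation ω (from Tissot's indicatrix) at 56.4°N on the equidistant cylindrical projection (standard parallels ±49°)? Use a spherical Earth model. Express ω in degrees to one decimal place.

The equidistant cylindrical projection with φ₀ = 49° has h = 1 (meridians true) and k = cos φ₀ / cos φ along parallels.
At 56.4°: h = 1.000, k = 1.186; principal scales a = 1.186, b = 1.000.
sin(ω/2) = (a − b)/(a + b) = 0.1855/2.186 = 0.08489, so ω = 2 arcsin(0.08489) ≈ 9.7°.

9.7°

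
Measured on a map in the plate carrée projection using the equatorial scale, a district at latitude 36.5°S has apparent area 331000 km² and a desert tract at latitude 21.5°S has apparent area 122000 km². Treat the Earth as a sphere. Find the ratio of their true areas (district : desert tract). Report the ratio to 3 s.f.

2.34

On the plate carrée, areal scale = h·k = 1 × sec φ, so true area = apparent × cos φ.
True area of district: 331000 × cos(36.5°) = 331000 × 0.8039 = 266100 km².
True area of desert tract: 122000 × cos(21.5°) = 122000 × 0.9304 = 113500 km².
Ratio = 266100 / 113500 ≈ 2.34.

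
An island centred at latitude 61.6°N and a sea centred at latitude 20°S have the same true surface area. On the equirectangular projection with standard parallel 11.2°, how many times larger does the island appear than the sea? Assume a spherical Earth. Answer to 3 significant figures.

The equidistant cylindrical projection with φ₀ = 11.2° has h = 1 (meridians true) and k = cos φ₀ / cos φ along parallels.
Areal scale at 61.6°: h·k = 1.000 × 2.062 = 2.062.
Areal scale at 20°: h·k = 1.000 × 1.044 = 1.044.
Ratio = 2.062/1.044 ≈ 1.98.

1.98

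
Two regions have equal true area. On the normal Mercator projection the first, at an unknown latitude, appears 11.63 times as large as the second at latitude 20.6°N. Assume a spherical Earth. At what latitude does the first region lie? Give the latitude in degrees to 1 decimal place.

74.1°

On Mercator, (apparent₁)/(apparent₂) = sec²φ₁ / sec²φ₂ when true areas are equal.
cos²φ₂ / cos²φ₁ = 11.63  ⇒  cos φ₁ = cos 20.6° / √11.63 = 0.9361/3.410 = 0.2745.
φ₁ = arccos(0.2745) ≈ 74.1°.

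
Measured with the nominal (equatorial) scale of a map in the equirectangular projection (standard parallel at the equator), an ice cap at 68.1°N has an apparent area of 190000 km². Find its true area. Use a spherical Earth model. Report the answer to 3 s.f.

Plate carrée maps x = Rλ, y = Rφ. The meridian scale is h = 1 and the parallel scale is k = 1/cos φ = sec φ.
Areal scale = h·k = 1 × sec φ; at 68.1°, h = 1.000, k = 2.681, so h·k = 2.681.
True area = apparent / (areal scale) = 190000 / 2.681 ≈ 70900 km².

70900 km²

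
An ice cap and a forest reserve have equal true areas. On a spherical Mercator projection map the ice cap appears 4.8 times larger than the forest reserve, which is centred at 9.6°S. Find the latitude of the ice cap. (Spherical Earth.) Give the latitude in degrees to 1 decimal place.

Mercator areal scale is sec²φ, so apparent-area ratio = sec²φ₁ / sec²φ₂ = cos²φ₂ / cos²φ₁.
cos²φ₂ / cos²φ₁ = 4.8  ⇒  cos φ₁ = cos 9.6° / √4.8 = 0.9860/2.191 = 0.4500.
φ₁ = arccos(0.4500) ≈ 63.3°.

63.3°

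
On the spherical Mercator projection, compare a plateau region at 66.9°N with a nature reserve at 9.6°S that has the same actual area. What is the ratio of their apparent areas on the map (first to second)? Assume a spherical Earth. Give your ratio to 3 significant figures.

6.32

Mercator areal scale is sec²φ.
At 66.9°: sec²(66.9°) = 1/0.3923² = 6.497.
At 9.6°: sec²(9.6°) = 1/0.9860² = 1.029.
Ratio = 6.497/1.029 = cos²(9.6°)/cos²(66.9°) ≈ 6.32.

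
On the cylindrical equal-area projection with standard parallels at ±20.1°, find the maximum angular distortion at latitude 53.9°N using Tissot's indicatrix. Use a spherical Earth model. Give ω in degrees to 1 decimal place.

51.6°

For cylindrical equal-area with standard parallel φ₀, h = cos φ / cos φ₀ and k = cos φ₀ / cos φ, so h·k = 1.
At 53.9°: h = 0.6274, k = 1.594; principal scales a = 1.594, b = 0.6274.
sin(ω/2) = (a − b)/(a + b) = 0.9664/2.221 = 0.4351, so ω = 2 arcsin(0.4351) ≈ 51.6°.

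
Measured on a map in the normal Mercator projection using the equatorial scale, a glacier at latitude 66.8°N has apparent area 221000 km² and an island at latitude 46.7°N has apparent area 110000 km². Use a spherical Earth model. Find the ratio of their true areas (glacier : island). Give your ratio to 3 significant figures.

Since Mercator area scale is 1/cos²φ, the true area equals the apparent area multiplied by cos²φ.
True area of glacier: 221000 × cos²(66.8°) = 221000 × 0.1552 = 34300 km².
True area of island: 110000 × cos²(46.7°) = 110000 × 0.4703 = 51740 km².
Ratio = 34300 / 51740 ≈ 0.663.

0.663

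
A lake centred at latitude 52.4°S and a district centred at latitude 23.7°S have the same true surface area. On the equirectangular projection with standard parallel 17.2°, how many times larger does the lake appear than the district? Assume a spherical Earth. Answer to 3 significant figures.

1.50

The equidistant cylindrical projection with φ₀ = 17.2° has h = 1 (meridians true) and k = cos φ₀ / cos φ along parallels.
Areal scale at 52.4°: h·k = 1.000 × 1.566 = 1.566.
Areal scale at 23.7°: h·k = 1.000 × 1.043 = 1.043.
Ratio = 1.566/1.043 ≈ 1.50.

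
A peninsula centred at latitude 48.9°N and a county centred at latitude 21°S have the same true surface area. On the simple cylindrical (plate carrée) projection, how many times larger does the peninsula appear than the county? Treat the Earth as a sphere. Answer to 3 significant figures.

Plate carrée maps x = Rλ, y = Rφ. The meridian scale is h = 1 and the parallel scale is k = 1/cos φ = sec φ.
Areal scale at 48.9°: h·k = 1.000 × 1.521 = 1.521.
Areal scale at 21°: h·k = 1.000 × 1.071 = 1.071.
Ratio = 1.521/1.071 ≈ 1.42.

1.42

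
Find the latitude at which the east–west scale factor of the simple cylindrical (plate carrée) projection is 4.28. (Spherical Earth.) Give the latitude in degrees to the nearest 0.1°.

Plate carrée: h = 1, k = sec φ along parallels.
sec φ = 4.28  ⇒  cos φ = 0.2336  ⇒  φ ≈ 76.5°.

76.5°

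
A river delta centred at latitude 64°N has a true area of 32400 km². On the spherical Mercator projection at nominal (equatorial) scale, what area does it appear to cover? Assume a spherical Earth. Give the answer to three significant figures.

Mercator is conformal, so the point scale is isotropic: h = k = sec φ = 1/cos φ.
Areal scale = k² = sec²φ = 1/cos²(64°) = 1/0.4384² = 5.204.
Apparent area = 32400 × 5.204 ≈ 169000 km².

169000 km²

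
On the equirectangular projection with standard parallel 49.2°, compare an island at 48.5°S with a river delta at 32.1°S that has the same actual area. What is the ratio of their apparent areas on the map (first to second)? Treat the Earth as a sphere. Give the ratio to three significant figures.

1.28

The equidistant cylindrical projection with φ₀ = 49.2° has h = 1 (meridians true) and k = cos φ₀ / cos φ along parallels.
Areal scale at 48.5°: h·k = 1.000 × 0.9861 = 0.9861.
Areal scale at 32.1°: h·k = 1.000 × 0.7713 = 0.7713.
Ratio = 0.9861/0.7713 ≈ 1.28.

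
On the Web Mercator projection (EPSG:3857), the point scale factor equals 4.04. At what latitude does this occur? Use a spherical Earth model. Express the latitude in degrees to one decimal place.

Mercator scale is k = sec φ = 1/cos φ.
1/cos φ = 4.04  ⇒  cos φ = 0.2475  ⇒  φ = arccos(0.2475) ≈ 75.7°.

75.7°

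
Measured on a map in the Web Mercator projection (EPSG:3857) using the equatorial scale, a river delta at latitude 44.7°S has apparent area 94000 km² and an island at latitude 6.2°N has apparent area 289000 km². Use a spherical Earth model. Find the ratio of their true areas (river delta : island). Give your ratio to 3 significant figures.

0.166

Since Mercator area scale is 1/cos²φ, the true area equals the apparent area multiplied by cos²φ.
True area of river delta: 94000 × cos²(44.7°) = 94000 × 0.5052 = 47490 km².
True area of island: 289000 × cos²(6.2°) = 289000 × 0.9883 = 285600 km².
Ratio = 47490 / 285600 ≈ 0.166.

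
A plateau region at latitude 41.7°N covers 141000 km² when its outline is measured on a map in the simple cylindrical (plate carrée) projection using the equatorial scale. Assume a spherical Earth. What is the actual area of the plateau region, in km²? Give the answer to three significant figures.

105000 km²

In the plate carrée (x = Rλ, y = Rφ), meridians are true-scale (h = 1) and parallels are stretched by k = sec φ.
Areal scale = h·k = 1 × sec φ; at 41.7°, h = 1.000, k = 1.339, so h·k = 1.339.
True area = apparent / (areal scale) = 141000 / 1.339 ≈ 105000 km².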